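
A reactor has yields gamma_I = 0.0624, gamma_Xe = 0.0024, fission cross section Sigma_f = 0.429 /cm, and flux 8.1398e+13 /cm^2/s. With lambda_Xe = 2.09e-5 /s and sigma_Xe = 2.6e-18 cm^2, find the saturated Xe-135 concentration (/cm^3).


Xe_eq = (gamma_I + gamma_Xe) * Sigma_f * phi / (lambda_Xe + sigma_Xe * phi)
Numerator = (0.0624 + 0.0024) * 0.429 * 8.1398e+13 = 2.262799e+12
Denominator = 2.09e-5 + 2.6e-18 * 8.1398e+13 = 2.325348e-04
Xe_eq = 2.262799e+12 / 2.325348e-04 = 9.7310e+15 /cm^3

9.7310e+15


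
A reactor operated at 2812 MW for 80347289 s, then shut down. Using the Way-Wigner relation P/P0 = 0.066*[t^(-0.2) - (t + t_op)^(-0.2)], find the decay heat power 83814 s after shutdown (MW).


P/P0 = 0.066 * [t^(-0.2) - (t + t_op)^(-0.2)]
P/P0 = 0.066 * [83814^(-0.2) - (83814 + 80347289)^(-0.2)]
P/P0 = 0.066 * [0.1035945 - 0.02623706] = 0.005105591
P = 2812 * 0.005105591 = 14.357 MW

14.357


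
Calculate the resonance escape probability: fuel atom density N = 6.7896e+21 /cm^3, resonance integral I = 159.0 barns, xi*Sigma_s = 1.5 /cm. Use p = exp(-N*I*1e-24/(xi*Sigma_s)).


p = exp(-N * I * 1e-24 / (xi*Sigma_s))
p = exp(-6.7896e+21 * 159.0 * 1e-24 / 1.5)
p = 0.48690

0.48690


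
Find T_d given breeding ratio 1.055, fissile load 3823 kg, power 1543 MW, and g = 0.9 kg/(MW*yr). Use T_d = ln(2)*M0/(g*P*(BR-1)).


Breeding gain G = BR - 1 = 1.055 - 1 = 0.055
Fissile production rate = g * P * G = 0.9 * 1543 * 0.055 = 76.3785 kg/yr
T_d = ln(2) * M0 / (g * P * G)
T_d = ln(2) * 3823 / 76.3785 = 34.694 yr

34.694


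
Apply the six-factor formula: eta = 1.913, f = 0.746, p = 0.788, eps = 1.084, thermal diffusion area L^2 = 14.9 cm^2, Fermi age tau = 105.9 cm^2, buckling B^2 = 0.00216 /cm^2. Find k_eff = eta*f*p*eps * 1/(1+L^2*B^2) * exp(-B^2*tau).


k_inf = eta*f*p*eps = 1.913*0.746*0.788*1.084 = 1.219016
P_TNL = 1/(1 + L^2*B^2) = 1/(1 + 14.9*0.00216) = 0.9688195
P_FNL = exp(-B^2*tau) = exp(-0.00216*105.9) = 0.7955322
k_eff = k_inf * P_TNL * P_FNL = 1.219016 * 0.9688195 * 0.7955322
k_eff = 0.93953

0.93953


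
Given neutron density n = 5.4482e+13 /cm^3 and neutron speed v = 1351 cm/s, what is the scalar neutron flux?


phi = n * v
phi = 5.4482e+13 * 1351
phi = 7.3605e+16 /cm^2/s

7.3605e+16


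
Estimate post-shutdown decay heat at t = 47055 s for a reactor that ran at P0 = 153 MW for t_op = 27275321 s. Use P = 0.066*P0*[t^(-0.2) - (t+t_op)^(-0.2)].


P/P0 = 0.066 * [t^(-0.2) - (t + t_op)^(-0.2)]
P/P0 = 0.066 * [47055^(-0.2) - (47055 + 27275321)^(-0.2)]
P/P0 = 0.066 * [0.1162730 - 0.03256089] = 0.005524999
P = 153 * 0.005524999 = 0.84532 MW

0.84532


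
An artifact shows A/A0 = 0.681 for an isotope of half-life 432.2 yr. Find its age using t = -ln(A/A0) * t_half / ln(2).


lambda = ln(2) / t_half = ln(2) / 432.2 = 0.001603765 /yr
t = -ln(A/A0) / lambda
t = -ln(0.681) / 0.001603765
t = 239.56 yr

239.56


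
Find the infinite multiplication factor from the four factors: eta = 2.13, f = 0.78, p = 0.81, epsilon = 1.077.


k_inf = eta * f * p * epsilon
k_inf = 2.13 * 0.78 * 0.81 * 1.077
k_inf = 1.4494

1.4494


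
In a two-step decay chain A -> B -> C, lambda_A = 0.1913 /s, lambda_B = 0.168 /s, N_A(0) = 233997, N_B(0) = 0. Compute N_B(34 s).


N_B(t) = lambda_A * N_A0 / (lambda_B - lambda_A) * [exp(-lambda_A*t) - exp(-lambda_B*t)]
exp(-0.1913*34) = 0.001497138; exp(-0.168*34) = 0.003306054
N_B = 0.1913 * 233997 / (0.168 - 0.1913) * (0.001497138 - 0.003306054)
N_B = 3475.3

3475.3


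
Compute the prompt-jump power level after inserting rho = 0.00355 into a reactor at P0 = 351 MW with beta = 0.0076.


P1/P0 = beta / (beta - rho)
P1/P0 = 0.0076 / (0.0076 - 0.00355) = 1.876543
P1 = 351 * 1.876543 = 658.67 MW

658.67


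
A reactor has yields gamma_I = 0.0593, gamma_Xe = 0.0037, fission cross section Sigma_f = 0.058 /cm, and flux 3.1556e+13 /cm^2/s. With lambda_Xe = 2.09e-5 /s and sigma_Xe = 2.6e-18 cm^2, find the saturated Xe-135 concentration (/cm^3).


Xe_eq = (gamma_I + gamma_Xe) * Sigma_f * phi / (lambda_Xe + sigma_Xe * phi)
Numerator = (0.0593 + 0.0037) * 0.058 * 3.1556e+13 = 1.153056e+11
Denominator = 2.09e-5 + 2.6e-18 * 3.1556e+13 = 1.029456e-04
Xe_eq = 1.153056e+11 / 1.029456e-04 = 1.1201e+15 /cm^3

1.1201e+15


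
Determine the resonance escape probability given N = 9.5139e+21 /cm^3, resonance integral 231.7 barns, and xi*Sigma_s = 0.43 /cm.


p = exp(-N * I * 1e-24 / (xi*Sigma_s))
p = exp(-9.5139e+21 * 231.7 * 1e-24 / 0.43)
p = 0.0059376

0.0059376


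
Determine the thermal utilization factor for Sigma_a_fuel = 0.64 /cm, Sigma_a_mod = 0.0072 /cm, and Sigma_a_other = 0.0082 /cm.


f = Sigma_a_fuel / (Sigma_a_fuel + Sigma_a_mod + Sigma_a_other)
f = 0.64 / (0.64 + 0.0072 + 0.0082)
f = 0.97650

0.97650


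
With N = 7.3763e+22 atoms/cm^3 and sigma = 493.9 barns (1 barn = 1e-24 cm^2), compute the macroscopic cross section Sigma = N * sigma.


Sigma = N * sigma_barns * 1e-24
Sigma = 7.3763e+22 * 493.9 * 1e-24
Sigma = 36.432 /cm

36.432


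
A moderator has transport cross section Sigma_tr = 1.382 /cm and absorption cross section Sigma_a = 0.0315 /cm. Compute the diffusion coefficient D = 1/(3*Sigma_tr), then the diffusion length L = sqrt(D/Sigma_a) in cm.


D = 1 / (3 * Sigma_tr) = 1 / (3 * 1.382) = 0.2411963 cm
L = sqrt(D / Sigma_a)
L = sqrt(0.2411963 / 0.0315)
L = 2.7671 cm

2.7671


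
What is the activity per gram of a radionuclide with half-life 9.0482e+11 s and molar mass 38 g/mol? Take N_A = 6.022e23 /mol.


lambda = ln(2) / t_half = ln(2) / 9.0482e+11 = 7.660609e-13 /s
SA = lambda * N_A / M
SA = 7.660609e-13 * 6.022e23 / 38
SA = 1.2140e+10 Bq/g

1.2140e+10


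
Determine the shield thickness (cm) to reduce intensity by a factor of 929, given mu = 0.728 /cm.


x = ln(factor) / mu
x = ln(929) / 0.728
x = 9.3875 cm

9.3875


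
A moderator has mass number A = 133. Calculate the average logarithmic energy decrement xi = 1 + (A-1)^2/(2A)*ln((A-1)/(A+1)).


xi = 1 + (A-1)^2/(2A) * ln((A-1)/(A+1))
xi = 1 + (133-1)^2/(2*133) * ln((133-1)/(133 +1))
xi = 0.014962

0.014962


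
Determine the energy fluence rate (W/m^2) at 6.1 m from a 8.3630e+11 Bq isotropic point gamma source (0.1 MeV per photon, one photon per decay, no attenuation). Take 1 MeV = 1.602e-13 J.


psi = A * E * 1.602e-13 / (4*pi*r^2)
psi = 8.3630e+11 * 0.1 * 1.602e-13 / (4*pi*6.1^2)
psi = 2.8652e-05 W/m^2

2.8652e-05


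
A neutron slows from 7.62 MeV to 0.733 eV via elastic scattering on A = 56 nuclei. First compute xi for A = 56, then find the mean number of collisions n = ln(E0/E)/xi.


xi = 1 + (A-1)^2/(2A)*ln((A-1)/(A+1)) = 0.03529286 (for A = 56)
n = ln(E0/E) / xi
n = ln(7.62e6 / 0.733) / 0.03529286
n = ln(1.039563e+07) / 0.03529286 = 457.80

457.80


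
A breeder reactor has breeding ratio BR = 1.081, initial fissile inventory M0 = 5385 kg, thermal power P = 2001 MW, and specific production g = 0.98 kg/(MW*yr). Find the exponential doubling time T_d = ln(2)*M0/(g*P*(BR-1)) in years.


Breeding gain G = BR - 1 = 1.081 - 1 = 0.081
Fissile production rate = g * P * G = 0.98 * 2001 * 0.081 = 158.83938 kg/yr
T_d = ln(2) * M0 / (g * P * G)
T_d = ln(2) * 5385 / 158.83938 = 23.499 yr

23.499


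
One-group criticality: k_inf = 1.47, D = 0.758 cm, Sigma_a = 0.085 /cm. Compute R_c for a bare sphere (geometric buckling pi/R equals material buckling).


L^2 = D / Sigma_a = 0.758 / 0.085 = 8.917647 cm^2
B_m^2 = (k_inf - 1) / L^2 = (1.47 - 1) / 8.917647 = 0.05270449 /cm^2
For a bare sphere: B_g = pi/R, so R_c = pi / sqrt(B_m^2)
R_c = pi / sqrt(0.05270449) = 13.684 cm

13.684


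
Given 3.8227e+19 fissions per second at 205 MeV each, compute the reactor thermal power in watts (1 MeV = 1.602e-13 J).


P = fission_rate * E_MeV * 1.602e-13
P = 3.8227e+19 * 205 * 1.602e-13
P = 1.2554e+09 W

1.2554e+09


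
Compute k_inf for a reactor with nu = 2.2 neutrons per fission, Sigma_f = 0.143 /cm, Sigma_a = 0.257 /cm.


k_inf = nu * Sigma_f / Sigma_a
k_inf = 2.2 * 0.143 / 0.257
k_inf = 1.2241

1.2241


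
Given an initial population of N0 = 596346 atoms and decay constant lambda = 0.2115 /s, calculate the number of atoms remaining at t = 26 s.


N = N0 * exp(-lambda * t)
N = 596346 * exp(-0.2115 * 26)
N = 2439.6

2439.6


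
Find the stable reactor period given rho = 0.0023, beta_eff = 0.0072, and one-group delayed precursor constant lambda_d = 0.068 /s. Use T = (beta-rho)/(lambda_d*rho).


T = (beta - rho) / (lambda_d * rho)
T = (0.0072 - 0.0023) / (0.068 * 0.0023)
T = 31.330 s

31.330


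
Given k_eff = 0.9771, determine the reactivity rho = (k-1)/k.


rho = (k_eff - 1) / k_eff
rho = (0.9771 - 1) / 0.9771
rho = -0.023437

-0.023437


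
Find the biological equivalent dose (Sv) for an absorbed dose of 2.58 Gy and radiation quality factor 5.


H = D * Q
H = 2.58 * 5
H = 12.900 Sv

12.900


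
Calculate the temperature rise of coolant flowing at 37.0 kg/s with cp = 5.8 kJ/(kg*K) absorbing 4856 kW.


dT = Q / (m_dot * cp)
dT = 4856 / (37.0 * 5.8)
dT = 22.628 C

22.628


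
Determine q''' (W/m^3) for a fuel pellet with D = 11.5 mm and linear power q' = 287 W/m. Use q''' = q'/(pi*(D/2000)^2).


r = D / 2 / 1000 = 11.5 / 2 / 1000 = 0.00575 m
q''' = q' / (pi * r^2)
q''' = 287 / (pi * 0.00575^2)
q''' = 2.7631e+06 W/m^3

2.7631e+06


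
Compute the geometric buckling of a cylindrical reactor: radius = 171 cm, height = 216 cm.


B^2 = (2.405/R)^2 + (pi/H)^2
B^2 = (2.405/171)^2 + (pi/216)^2
B^2 = 4.0935e-04 /cm^2

4.0935e-04


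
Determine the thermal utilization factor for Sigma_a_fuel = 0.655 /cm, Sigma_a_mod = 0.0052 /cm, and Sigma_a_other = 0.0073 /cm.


f = Sigma_a_fuel / (Sigma_a_fuel + Sigma_a_mod + Sigma_a_other)
f = 0.655 / (0.655 + 0.0052 + 0.0073)
f = 0.98127

0.98127


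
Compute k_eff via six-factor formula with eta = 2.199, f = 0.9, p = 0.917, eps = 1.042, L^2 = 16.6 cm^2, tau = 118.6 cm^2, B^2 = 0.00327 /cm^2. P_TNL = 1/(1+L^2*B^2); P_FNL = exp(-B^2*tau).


k_inf = eta*f*p*eps = 2.199*0.9*0.917*1.042 = 1.891058
P_TNL = 1/(1 + L^2*B^2) = 1/(1 + 16.6*0.00327) = 0.9485128
P_FNL = exp(-B^2*tau) = exp(-0.00327*118.6) = 0.6785331
k_eff = k_inf * P_TNL * P_FNL = 1.891058 * 0.9485128 * 0.6785331
k_eff = 1.2171

1.2171


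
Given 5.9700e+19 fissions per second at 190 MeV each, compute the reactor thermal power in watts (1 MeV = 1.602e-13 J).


P = fission_rate * E_MeV * 1.602e-13
P = 5.9700e+19 * 190 * 1.602e-13
P = 1.8171e+09 W

1.8171e+09


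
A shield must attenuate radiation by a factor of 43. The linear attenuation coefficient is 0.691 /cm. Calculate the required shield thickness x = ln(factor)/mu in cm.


x = ln(factor) / mu
x = ln(43) / 0.691
x = 5.4431 cm

5.4431


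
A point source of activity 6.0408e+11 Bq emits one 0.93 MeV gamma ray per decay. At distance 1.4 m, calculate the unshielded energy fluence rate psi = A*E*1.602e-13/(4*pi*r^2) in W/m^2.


psi = A * E * 1.602e-13 / (4*pi*r^2)
psi = 6.0408e+11 * 0.93 * 1.602e-13 / (4*pi*1.4^2)
psi = 0.0036540 W/m^2

0.0036540


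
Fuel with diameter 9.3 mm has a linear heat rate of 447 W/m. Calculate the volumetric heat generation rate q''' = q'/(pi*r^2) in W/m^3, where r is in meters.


r = D / 2 / 1000 = 9.3 / 2 / 1000 = 0.00465 m
q''' = q' / (pi * r^2)
q''' = 447 / (pi * 0.00465^2)
q''' = 6.5804e+06 W/m^3

6.5804e+06


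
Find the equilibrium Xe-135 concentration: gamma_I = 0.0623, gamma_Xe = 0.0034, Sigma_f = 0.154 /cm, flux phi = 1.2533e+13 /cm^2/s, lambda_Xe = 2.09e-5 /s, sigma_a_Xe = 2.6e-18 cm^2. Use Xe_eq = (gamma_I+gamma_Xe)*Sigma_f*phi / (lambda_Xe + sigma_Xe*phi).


Xe_eq = (gamma_I + gamma_Xe) * Sigma_f * phi / (lambda_Xe + sigma_Xe * phi)
Numerator = (0.0623 + 0.0034) * 0.154 * 1.2533e+13 = 1.268064e+11
Denominator = 2.09e-5 + 2.6e-18 * 1.2533e+13 = 5.348580e-05
Xe_eq = 1.268064e+11 / 5.348580e-05 = 2.3708e+15 /cm^3

2.3708e+15


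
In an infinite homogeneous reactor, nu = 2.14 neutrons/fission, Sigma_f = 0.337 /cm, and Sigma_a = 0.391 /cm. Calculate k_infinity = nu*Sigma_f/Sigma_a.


k_inf = nu * Sigma_f / Sigma_a
k_inf = 2.14 * 0.337 / 0.391
k_inf = 1.8445

1.8445


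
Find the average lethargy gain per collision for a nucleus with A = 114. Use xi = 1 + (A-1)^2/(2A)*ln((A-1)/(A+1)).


xi = 1 + (A-1)^2/(2A) * ln((A-1)/(A+1))
xi = 1 + (114-1)^2/(2*114) * ln((114-1)/(114 +1))
xi = 0.017442

0.017442


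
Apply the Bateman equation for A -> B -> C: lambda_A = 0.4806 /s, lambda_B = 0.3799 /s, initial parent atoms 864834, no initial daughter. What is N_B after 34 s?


N_B(t) = lambda_A * N_A0 / (lambda_B - lambda_A) * [exp(-lambda_A*t) - exp(-lambda_B*t)]
exp(-0.4806*34) = 8.006716e-08; exp(-0.3799*34) = 2.456925e-06
N_B = 0.4806 * 864834 / (0.3799 - 0.4806) * (8.006716e-08 - 2.456925e-06)
N_B = 9.8105

9.8105


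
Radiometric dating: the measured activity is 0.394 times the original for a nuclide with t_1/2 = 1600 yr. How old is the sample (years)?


lambda = ln(2) / t_half = ln(2) / 1600 = 4.332170e-04 /yr
t = -ln(A/A0) / lambda
t = -ln(0.394) / 4.332170e-04
t = 2150.0 yr

2150.0


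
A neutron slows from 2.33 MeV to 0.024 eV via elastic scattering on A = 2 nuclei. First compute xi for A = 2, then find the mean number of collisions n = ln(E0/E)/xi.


xi = 1 + (A-1)^2/(2A)*ln((A-1)/(A+1)) = 0.7253469 (for A = 2)
n = ln(E0/E) / xi
n = ln(2.33e6 / 0.024) / 0.7253469
n = ln(9.708333e+07) / 0.7253469 = 25.355

25.355


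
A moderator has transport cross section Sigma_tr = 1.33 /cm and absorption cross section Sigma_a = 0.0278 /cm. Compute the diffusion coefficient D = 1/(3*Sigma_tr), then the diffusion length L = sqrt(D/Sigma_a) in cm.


D = 1 / (3 * Sigma_tr) = 1 / (3 * 1.33) = 0.2506266 cm
L = sqrt(D / Sigma_a)
L = sqrt(0.2506266 / 0.0278)
L = 3.0026 cm

3.0026


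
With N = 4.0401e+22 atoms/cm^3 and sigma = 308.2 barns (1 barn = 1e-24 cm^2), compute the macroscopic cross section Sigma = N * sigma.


Sigma = N * sigma_barns * 1e-24
Sigma = 4.0401e+22 * 308.2 * 1e-24
Sigma = 12.452 /cm

12.452


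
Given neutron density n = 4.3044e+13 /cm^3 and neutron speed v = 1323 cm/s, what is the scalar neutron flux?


phi = n * v
phi = 4.3044e+13 * 1323
phi = 5.6947e+16 /cm^2/s

5.6947e+16


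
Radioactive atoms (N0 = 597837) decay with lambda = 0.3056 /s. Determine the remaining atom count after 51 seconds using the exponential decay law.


N = N0 * exp(-lambda * t)
N = 597837 * exp(-0.3056 * 51)
N = 0.10182

0.10182


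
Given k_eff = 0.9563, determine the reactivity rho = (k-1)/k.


rho = (k_eff - 1) / k_eff
rho = (0.9563 - 1) / 0.9563
rho = -0.045697

-0.045697


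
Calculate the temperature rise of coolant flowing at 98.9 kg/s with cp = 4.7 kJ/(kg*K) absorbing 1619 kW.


dT = Q / (m_dot * cp)
dT = 1619 / (98.9 * 4.7)
dT = 3.4830 C

3.4830


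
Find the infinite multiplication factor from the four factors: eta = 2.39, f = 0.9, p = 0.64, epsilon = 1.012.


k_inf = eta * f * p * epsilon
k_inf = 2.39 * 0.9 * 0.64 * 1.012
k_inf = 1.3932

1.3932


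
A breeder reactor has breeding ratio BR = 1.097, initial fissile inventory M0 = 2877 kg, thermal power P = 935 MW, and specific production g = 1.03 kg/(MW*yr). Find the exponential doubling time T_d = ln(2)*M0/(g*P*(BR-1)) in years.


Breeding gain G = BR - 1 = 1.097 - 1 = 0.097
Fissile production rate = g * P * G = 1.03 * 935 * 0.097 = 93.41585 kg/yr
T_d = ln(2) * M0 / (g * P * G)
T_d = ln(2) * 2877 / 93.41585 = 21.347 yr

21.347


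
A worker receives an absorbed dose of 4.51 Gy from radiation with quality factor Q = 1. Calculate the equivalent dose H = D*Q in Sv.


H = D * Q
H = 4.51 * 1
H = 4.5100 Sv

4.5100


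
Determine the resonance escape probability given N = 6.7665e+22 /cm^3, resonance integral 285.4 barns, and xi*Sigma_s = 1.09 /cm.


p = exp(-N * I * 1e-24 / (xi*Sigma_s))
p = exp(-6.7665e+22 * 285.4 * 1e-24 / 1.09)
p = 2.0211e-08

2.0211e-08


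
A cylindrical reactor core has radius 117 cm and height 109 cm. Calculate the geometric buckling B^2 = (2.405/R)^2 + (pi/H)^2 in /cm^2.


B^2 = (2.405/R)^2 + (pi/H)^2
B^2 = (2.405/117)^2 + (pi/109)^2
B^2 = 0.0012532 /cm^2

0.0012532


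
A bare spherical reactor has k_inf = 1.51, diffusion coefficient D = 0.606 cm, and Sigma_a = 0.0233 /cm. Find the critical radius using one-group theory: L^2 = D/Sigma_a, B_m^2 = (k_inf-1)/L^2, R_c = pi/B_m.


L^2 = D / Sigma_a = 0.606 / 0.0233 = 26.00858 cm^2
B_m^2 = (k_inf - 1) / L^2 = (1.51 - 1) / 26.00858 = 0.01960891 /cm^2
For a bare sphere: B_g = pi/R, so R_c = pi / sqrt(B_m^2)
R_c = pi / sqrt(0.01960891) = 22.435 cm

22.435


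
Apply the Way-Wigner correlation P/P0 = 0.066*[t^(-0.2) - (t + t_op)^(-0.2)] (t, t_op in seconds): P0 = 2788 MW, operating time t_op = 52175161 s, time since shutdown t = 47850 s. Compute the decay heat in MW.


P/P0 = 0.066 * [t^(-0.2) - (t + t_op)^(-0.2)]
P/P0 = 0.066 * [47850^(-0.2) - (47850 + 52175161)^(-0.2)]
P/P0 = 0.066 * [0.1158840 - 0.02860406] = 0.005760476
P = 2788 * 0.005760476 = 16.060 MW

16.060


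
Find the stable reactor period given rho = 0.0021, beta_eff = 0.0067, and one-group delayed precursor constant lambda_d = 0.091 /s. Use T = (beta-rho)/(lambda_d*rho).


T = (beta - rho) / (lambda_d * rho)
T = (0.0067 - 0.0021) / (0.091 * 0.0021)
T = 24.071 s

24.071


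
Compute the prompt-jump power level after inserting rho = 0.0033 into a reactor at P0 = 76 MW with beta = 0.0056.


P1/P0 = beta / (beta - rho)
P1/P0 = 0.0056 / (0.0056 - 0.0033) = 2.434783
P1 = 76 * 2.434783 = 185.04 MW

185.04


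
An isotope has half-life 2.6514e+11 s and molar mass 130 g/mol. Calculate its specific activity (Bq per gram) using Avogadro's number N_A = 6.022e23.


lambda = ln(2) / t_half = ln(2) / 2.6514e+11 = 2.614269e-12 /s
SA = lambda * N_A / M
SA = 2.614269e-12 * 6.022e23 / 130
SA = 1.2110e+10 Bq/g

1.2110e+10


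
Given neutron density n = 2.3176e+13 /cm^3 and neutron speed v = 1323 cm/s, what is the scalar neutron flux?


phi = n * v
phi = 2.3176e+13 * 1323
phi = 3.0662e+16 /cm^2/s

3.0662e+16


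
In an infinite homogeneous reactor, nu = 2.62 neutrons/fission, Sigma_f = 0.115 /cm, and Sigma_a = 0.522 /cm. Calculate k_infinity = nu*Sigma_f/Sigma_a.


k_inf = nu * Sigma_f / Sigma_a
k_inf = 2.62 * 0.115 / 0.522
k_inf = 0.57720

0.57720


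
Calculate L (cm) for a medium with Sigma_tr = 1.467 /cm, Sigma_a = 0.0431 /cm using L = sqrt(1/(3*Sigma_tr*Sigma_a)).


D = 1 / (3 * Sigma_tr) = 1 / (3 * 1.467) = 0.2272211 cm
L = sqrt(D / Sigma_a)
L = sqrt(0.2272211 / 0.0431)
L = 2.2961 cm

2.2961


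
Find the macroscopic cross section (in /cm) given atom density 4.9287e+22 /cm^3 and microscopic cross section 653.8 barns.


Sigma = N * sigma_barns * 1e-24
Sigma = 4.9287e+22 * 653.8 * 1e-24
Sigma = 32.224 /cm

32.224


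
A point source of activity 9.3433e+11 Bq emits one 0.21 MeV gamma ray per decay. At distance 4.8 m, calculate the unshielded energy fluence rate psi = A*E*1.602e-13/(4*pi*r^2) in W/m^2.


psi = A * E * 1.602e-13 / (4*pi*r^2)
psi = 9.3433e+11 * 0.21 * 1.602e-13 / (4*pi*4.8^2)
psi = 1.0856e-04 W/m^2

1.0856e-04


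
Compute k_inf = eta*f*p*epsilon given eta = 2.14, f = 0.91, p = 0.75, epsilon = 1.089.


k_inf = eta * f * p * epsilon
k_inf = 2.14 * 0.91 * 0.75 * 1.089
k_inf = 1.5905

1.5905


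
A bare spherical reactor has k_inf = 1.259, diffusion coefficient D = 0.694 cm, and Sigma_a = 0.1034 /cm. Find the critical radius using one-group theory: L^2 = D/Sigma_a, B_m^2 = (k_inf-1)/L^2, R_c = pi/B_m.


L^2 = D / Sigma_a = 0.694 / 0.1034 = 6.711799 cm^2
B_m^2 = (k_inf - 1) / L^2 = (1.259 - 1) / 6.711799 = 0.03858876 /cm^2
For a bare sphere: B_g = pi/R, so R_c = pi / sqrt(B_m^2)
R_c = pi / sqrt(0.03858876) = 15.993 cm

15.993


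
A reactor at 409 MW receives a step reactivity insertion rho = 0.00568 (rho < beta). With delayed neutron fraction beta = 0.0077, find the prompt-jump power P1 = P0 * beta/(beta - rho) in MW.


P1/P0 = beta / (beta - rho)
P1/P0 = 0.0077 / (0.0077 - 0.00568) = 3.811881
P1 = 409 * 3.811881 = 1559.1 MW

1559.1


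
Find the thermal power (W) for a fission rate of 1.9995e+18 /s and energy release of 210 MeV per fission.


P = fission_rate * E_MeV * 1.602e-13
P = 1.9995e+18 * 210 * 1.602e-13
P = 6.7267e+07 W

6.7267e+07


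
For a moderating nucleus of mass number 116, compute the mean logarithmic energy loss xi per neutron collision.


xi = 1 + (A-1)^2/(2A) * ln((A-1)/(A+1))
xi = 1 + (116-1)^2/(2*116) * ln((116-1)/(116 +1))
xi = 0.017143

0.017143


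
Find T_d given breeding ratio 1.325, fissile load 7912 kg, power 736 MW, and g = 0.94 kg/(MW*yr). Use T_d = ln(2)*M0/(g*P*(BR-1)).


Breeding gain G = BR - 1 = 1.325 - 1 = 0.325
Fissile production rate = g * P * G = 0.94 * 736 * 0.325 = 224.848 kg/yr
T_d = ln(2) * M0 / (g * P * G)
T_d = ln(2) * 7912 / 224.848 = 24.391 yr

24.391


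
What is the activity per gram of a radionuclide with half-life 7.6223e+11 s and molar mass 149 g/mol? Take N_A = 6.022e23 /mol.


lambda = ln(2) / t_half = ln(2) / 7.6223e+11 = 9.093675e-13 /s
SA = lambda * N_A / M
SA = 9.093675e-13 * 6.022e23 / 149
SA = 3.6753e+09 Bq/g

3.6753e+09


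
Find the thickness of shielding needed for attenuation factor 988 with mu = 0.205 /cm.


x = ln(factor) / mu
x = ln(988) / 0.205
x = 33.637 cm

33.637


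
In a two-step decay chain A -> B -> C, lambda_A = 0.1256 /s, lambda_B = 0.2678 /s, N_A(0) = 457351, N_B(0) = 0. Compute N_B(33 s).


N_B(t) = lambda_A * N_A0 / (lambda_B - lambda_A) * [exp(-lambda_A*t) - exp(-lambda_B*t)]
exp(-0.1256*33) = 0.01584660; exp(-0.2678*33) = 1.451998e-04
N_B = 0.1256 * 457351 / (0.2678 - 0.1256) * (0.01584660 - 1.451998e-04)
N_B = 6342.8

6342.8


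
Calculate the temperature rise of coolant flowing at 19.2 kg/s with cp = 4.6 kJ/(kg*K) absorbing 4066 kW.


dT = Q / (m_dot * cp)
dT = 4066 / (19.2 * 4.6)
dT = 46.037 C

46.037


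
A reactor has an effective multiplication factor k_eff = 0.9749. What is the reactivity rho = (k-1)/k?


rho = (k_eff - 1) / k_eff
rho = (0.9749 - 1) / 0.9749
rho = -0.025746

-0.025746


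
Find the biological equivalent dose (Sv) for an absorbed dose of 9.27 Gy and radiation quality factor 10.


H = D * Q
H = 9.27 * 10
H = 92.700 Sv

92.700


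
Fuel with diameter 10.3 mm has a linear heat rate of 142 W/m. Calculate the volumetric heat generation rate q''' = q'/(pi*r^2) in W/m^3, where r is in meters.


r = D / 2 / 1000 = 10.3 / 2 / 1000 = 0.00515 m
q''' = q' / (pi * r^2)
q''' = 142 / (pi * 0.00515^2)
q''' = 1.7042e+06 W/m^3

1.7042e+06


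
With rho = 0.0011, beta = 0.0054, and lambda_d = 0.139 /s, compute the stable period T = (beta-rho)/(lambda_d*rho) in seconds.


T = (beta - rho) / (lambda_d * rho)
T = (0.0054 - 0.0011) / (0.139 * 0.0011)
T = 28.123 s

28.123


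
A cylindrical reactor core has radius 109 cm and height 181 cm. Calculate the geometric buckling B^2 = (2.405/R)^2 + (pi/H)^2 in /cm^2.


B^2 = (2.405/R)^2 + (pi/H)^2
B^2 = (2.405/109)^2 + (pi/181)^2
B^2 = 7.8809e-04 /cm^2

7.8809e-04


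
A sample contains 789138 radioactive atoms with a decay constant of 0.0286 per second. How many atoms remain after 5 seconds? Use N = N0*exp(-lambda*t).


N = N0 * exp(-lambda * t)
N = 789138 * exp(-0.0286 * 5)
N = 683989

683989


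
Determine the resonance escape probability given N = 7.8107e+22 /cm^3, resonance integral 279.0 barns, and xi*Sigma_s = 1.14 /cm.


p = exp(-N * I * 1e-24 / (xi*Sigma_s))
p = exp(-7.8107e+22 * 279.0 * 1e-24 / 1.14)
p = 4.9908e-09

4.9908e-09


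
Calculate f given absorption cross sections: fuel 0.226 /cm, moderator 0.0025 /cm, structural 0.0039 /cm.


f = Sigma_a_fuel / (Sigma_a_fuel + Sigma_a_mod + Sigma_a_other)
f = 0.226 / (0.226 + 0.0025 + 0.0039)
f = 0.97246

0.97246


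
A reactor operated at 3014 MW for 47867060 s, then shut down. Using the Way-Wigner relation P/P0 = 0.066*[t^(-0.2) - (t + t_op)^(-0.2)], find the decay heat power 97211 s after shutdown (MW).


P/P0 = 0.066 * [t^(-0.2) - (t + t_op)^(-0.2)]
P/P0 = 0.066 * [97211^(-0.2) - (97211 + 47867060)^(-0.2)]
P/P0 = 0.066 * [0.1005673 - 0.02909487] = 0.004717180
P = 3014 * 0.004717180 = 14.218 MW

14.218


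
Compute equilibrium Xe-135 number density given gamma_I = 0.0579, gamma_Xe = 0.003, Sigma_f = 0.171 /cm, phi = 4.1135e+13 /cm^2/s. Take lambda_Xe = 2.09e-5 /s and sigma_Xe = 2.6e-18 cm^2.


Xe_eq = (gamma_I + gamma_Xe) * Sigma_f * phi / (lambda_Xe + sigma_Xe * phi)
Numerator = (0.0579 + 0.003) * 0.171 * 4.1135e+13 = 4.283758e+11
Denominator = 2.09e-5 + 2.6e-18 * 4.1135e+13 = 1.278510e-04
Xe_eq = 4.283758e+11 / 1.278510e-04 = 3.3506e+15 /cm^3

3.3506e+15


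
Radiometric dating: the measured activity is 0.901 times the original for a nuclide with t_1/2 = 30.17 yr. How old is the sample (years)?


lambda = ln(2) / t_half = ln(2) / 30.17 = 0.02297472 /yr
t = -ln(A/A0) / lambda
t = -ln(0.901) / 0.02297472
t = 4.5376 yr

4.5376


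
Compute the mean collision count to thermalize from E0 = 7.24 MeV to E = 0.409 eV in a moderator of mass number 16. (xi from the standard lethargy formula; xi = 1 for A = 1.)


xi = 1 + (A-1)^2/(2A)*ln((A-1)/(A+1)) = 0.1199467 (for A = 16)
n = ln(E0/E) / xi
n = ln(7.24e6 / 0.409) / 0.1199467
n = ln(1.770171e+07) / 0.1199467 = 139.14

139.14


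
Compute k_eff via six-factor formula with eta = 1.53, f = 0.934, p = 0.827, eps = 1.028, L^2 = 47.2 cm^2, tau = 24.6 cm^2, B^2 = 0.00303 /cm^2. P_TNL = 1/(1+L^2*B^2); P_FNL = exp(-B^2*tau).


k_inf = eta*f*p*eps = 1.53*0.934*0.827*1.028 = 1.214890
P_TNL = 1/(1 + L^2*B^2) = 1/(1 + 47.2*0.00303) = 0.8748784
P_FNL = exp(-B^2*tau) = exp(-0.00303*24.6) = 0.9281722
k_eff = k_inf * P_TNL * P_FNL = 1.214890 * 0.8748784 * 0.9281722
k_eff = 0.98654

0.98654


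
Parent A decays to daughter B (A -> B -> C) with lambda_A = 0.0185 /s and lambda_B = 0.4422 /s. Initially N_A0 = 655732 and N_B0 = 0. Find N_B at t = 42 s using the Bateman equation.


N_B(t) = lambda_A * N_A0 / (lambda_B - lambda_A) * [exp(-lambda_A*t) - exp(-lambda_B*t)]
exp(-0.0185*42) = 0.4597833; exp(-0.4422*42) = 8.592295e-09
N_B = 0.0185 * 655732 / (0.4422 - 0.0185) * (0.4597833 - 8.592295e-09)
N_B = 13164

13164


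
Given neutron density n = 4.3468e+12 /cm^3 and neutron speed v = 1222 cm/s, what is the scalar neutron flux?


phi = n * v
phi = 4.3468e+12 * 1222
phi = 5.3118e+15 /cm^2/s

5.3118e+15


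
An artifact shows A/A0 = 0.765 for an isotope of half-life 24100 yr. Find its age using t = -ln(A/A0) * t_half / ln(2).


lambda = ln(2) / t_half = ln(2) / 24100 = 2.876129e-05 /yr
t = -ln(A/A0) / lambda
t = -ln(0.765) / 2.876129e-05
t = 9313.9 yr

9313.9


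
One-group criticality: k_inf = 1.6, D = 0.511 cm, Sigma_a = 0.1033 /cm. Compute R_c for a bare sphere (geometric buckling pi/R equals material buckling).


L^2 = D / Sigma_a = 0.511 / 0.1033 = 4.946757 cm^2
B_m^2 = (k_inf - 1) / L^2 = (1.6 - 1) / 4.946757 = 0.1212916 /cm^2
For a bare sphere: B_g = pi/R, so R_c = pi / sqrt(B_m^2)
R_c = pi / sqrt(0.1212916) = 9.0206 cm

9.0206


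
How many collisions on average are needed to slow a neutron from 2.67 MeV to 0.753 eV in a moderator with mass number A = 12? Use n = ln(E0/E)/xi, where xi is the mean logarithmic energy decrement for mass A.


xi = 1 + (A-1)^2/(2A)*ln((A-1)/(A+1)) = 0.1577690 (for A = 12)
n = ln(E0/E) / xi
n = ln(2.67e6 / 0.753) / 0.1577690
n = ln(3.545817e+06) / 0.1577690 = 95.591

95.591


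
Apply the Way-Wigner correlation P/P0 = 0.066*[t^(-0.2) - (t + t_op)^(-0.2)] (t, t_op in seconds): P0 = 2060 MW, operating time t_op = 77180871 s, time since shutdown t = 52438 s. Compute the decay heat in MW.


P/P0 = 0.066 * [t^(-0.2) - (t + t_op)^(-0.2)]
P/P0 = 0.066 * [52438^(-0.2) - (52438 + 77180871)^(-0.2)]
P/P0 = 0.066 * [0.1137813 - 0.02645082] = 0.005763812
P = 2060 * 0.005763812 = 11.873 MW

11.873


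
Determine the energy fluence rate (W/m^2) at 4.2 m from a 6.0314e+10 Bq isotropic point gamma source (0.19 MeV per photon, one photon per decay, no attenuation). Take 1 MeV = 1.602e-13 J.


psi = A * E * 1.602e-13 / (4*pi*r^2)
psi = 6.0314e+10 * 0.19 * 1.602e-13 / (4*pi*4.2^2)
psi = 8.2818e-06 W/m^2

8.2818e-06


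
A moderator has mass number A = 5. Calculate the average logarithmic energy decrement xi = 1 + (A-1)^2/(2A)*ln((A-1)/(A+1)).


xi = 1 + (A-1)^2/(2A) * ln((A-1)/(A+1))
xi = 1 + (5-1)^2/(2*5) * ln((5-1)/(5 +1))
xi = 0.35126

0.35126


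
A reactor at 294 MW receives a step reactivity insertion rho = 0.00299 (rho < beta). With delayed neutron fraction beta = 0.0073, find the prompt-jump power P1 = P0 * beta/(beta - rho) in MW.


P1/P0 = beta / (beta - rho)
P1/P0 = 0.0073 / (0.0073 - 0.00299) = 1.693735
P1 = 294 * 1.693735 = 497.96 MW

497.96


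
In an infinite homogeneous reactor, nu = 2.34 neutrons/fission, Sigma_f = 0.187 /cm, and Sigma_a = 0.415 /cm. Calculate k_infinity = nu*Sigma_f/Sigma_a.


k_inf = nu * Sigma_f / Sigma_a
k_inf = 2.34 * 0.187 / 0.415
k_inf = 1.0544

1.0544


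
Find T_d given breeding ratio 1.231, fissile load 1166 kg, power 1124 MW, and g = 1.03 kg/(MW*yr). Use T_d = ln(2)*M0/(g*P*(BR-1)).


Breeding gain G = BR - 1 = 1.231 - 1 = 0.231
Fissile production rate = g * P * G = 1.03 * 1124 * 0.231 = 267.43332 kg/yr
T_d = ln(2) * M0 / (g * P * G)
T_d = ln(2) * 1166 / 267.43332 = 3.0221 yr

3.0221


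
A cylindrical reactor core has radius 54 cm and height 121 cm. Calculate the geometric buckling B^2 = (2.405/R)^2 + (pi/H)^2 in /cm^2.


B^2 = (2.405/R)^2 + (pi/H)^2
B^2 = (2.405/54)^2 + (pi/121)^2
B^2 = 0.0026577 /cm^2

0.0026577


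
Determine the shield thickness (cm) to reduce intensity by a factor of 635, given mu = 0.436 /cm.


x = ln(factor) / mu
x = ln(635) / 0.436
x = 14.802 cm

14.802


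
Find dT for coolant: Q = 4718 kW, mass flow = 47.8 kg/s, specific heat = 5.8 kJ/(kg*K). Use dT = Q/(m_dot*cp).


dT = Q / (m_dot * cp)
dT = 4718 / (47.8 * 5.8)
dT = 17.018 C

17.018


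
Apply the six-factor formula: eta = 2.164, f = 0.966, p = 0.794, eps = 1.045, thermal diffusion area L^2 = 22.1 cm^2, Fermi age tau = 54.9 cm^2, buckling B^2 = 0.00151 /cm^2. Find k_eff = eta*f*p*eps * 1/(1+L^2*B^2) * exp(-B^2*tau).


k_inf = eta*f*p*eps = 2.164*0.966*0.794*1.045 = 1.734488
P_TNL = 1/(1 + L^2*B^2) = 1/(1 + 22.1*0.00151) = 0.9677067
P_FNL = exp(-B^2*tau) = exp(-0.00151*54.9) = 0.9204441
k_eff = k_inf * P_TNL * P_FNL = 1.734488 * 0.9677067 * 0.9204441
k_eff = 1.5449

1.5449


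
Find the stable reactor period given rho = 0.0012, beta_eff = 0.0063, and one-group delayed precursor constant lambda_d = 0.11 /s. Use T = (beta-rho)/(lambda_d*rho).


T = (beta - rho) / (lambda_d * rho)
T = (0.0063 - 0.0012) / (0.11 * 0.0012)
T = 38.636 s

38.636


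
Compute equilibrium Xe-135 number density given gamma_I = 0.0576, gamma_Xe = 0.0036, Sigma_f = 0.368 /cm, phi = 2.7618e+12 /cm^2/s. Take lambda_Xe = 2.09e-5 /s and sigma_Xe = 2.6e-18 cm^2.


Xe_eq = (gamma_I + gamma_Xe) * Sigma_f * phi / (lambda_Xe + sigma_Xe * phi)
Numerator = (0.0576 + 0.0036) * 0.368 * 2.7618e+12 = 6.220015e+10
Denominator = 2.09e-5 + 2.6e-18 * 2.7618e+12 = 2.808068e-05
Xe_eq = 6.220015e+10 / 2.808068e-05 = 2.2151e+15 /cm^3

2.2151e+15


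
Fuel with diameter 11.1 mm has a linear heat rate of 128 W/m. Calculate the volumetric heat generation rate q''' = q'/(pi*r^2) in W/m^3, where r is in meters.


r = D / 2 / 1000 = 11.1 / 2 / 1000 = 0.00555 m
q''' = q' / (pi * r^2)
q''' = 128 / (pi * 0.00555^2)
q''' = 1.3227e+06 W/m^3

1.3227e+06


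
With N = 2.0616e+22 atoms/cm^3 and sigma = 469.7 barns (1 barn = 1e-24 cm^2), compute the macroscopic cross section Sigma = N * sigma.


Sigma = N * sigma_barns * 1e-24
Sigma = 2.0616e+22 * 469.7 * 1e-24
Sigma = 9.6833 /cm

9.6833


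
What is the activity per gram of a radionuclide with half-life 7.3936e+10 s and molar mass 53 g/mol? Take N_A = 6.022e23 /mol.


lambda = ln(2) / t_half = ln(2) / 7.3936e+10 = 9.374962e-12 /s
SA = lambda * N_A / M
SA = 9.374962e-12 * 6.022e23 / 53
SA = 1.0652e+11 Bq/g

1.0652e+11


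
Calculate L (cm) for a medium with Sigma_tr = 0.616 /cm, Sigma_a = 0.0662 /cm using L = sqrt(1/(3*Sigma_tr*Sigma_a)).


D = 1 / (3 * Sigma_tr) = 1 / (3 * 0.616) = 0.5411255 cm
L = sqrt(D / Sigma_a)
L = sqrt(0.5411255 / 0.0662)
L = 2.8590 cm

2.8590


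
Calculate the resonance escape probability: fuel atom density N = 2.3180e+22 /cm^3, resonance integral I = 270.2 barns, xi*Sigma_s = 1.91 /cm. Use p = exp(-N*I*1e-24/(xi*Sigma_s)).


p = exp(-N * I * 1e-24 / (xi*Sigma_s))
p = exp(-2.3180e+22 * 270.2 * 1e-24 / 1.91)
p = 0.037659

0.037659


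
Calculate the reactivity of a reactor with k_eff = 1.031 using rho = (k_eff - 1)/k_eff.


rho = (k_eff - 1) / k_eff
rho = (1.031 - 1) / 1.031
rho = 0.030068

0.030068


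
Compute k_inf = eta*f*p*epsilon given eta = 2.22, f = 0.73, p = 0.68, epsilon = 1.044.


k_inf = eta * f * p * epsilon
k_inf = 2.22 * 0.73 * 0.68 * 1.044
k_inf = 1.1505

1.1505


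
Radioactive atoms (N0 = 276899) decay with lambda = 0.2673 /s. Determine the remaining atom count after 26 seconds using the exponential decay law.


N = N0 * exp(-lambda * t)
N = 276899 * exp(-0.2673 * 26)
N = 265.50

265.50


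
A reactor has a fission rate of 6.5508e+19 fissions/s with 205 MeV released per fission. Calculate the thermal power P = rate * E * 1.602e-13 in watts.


P = fission_rate * E_MeV * 1.602e-13
P = 6.5508e+19 * 205 * 1.602e-13
P = 2.1513e+09 W

2.1513e+09


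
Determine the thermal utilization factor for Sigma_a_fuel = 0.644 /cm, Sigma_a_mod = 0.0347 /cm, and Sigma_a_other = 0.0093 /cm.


f = Sigma_a_fuel / (Sigma_a_fuel + Sigma_a_mod + Sigma_a_other)
f = 0.644 / (0.644 + 0.0347 + 0.0093)
f = 0.93605

0.93605


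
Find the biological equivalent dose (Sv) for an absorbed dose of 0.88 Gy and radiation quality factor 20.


H = D * Q
H = 0.88 * 20
H = 17.600 Sv

17.600


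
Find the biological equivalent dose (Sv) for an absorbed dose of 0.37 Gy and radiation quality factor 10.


H = D * Q
H = 0.37 * 10
H = 3.7000 Sv

3.7000


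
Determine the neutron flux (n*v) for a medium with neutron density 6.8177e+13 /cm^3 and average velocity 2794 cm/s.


phi = n * v
phi = 6.8177e+13 * 2794
phi = 1.9049e+17 /cm^2/s

1.9049e+17


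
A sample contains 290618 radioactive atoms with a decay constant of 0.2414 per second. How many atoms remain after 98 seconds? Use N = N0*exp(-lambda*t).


N = N0 * exp(-lambda * t)
N = 290618 * exp(-0.2414 * 98)
N = 1.5457e-05

1.5457e-05


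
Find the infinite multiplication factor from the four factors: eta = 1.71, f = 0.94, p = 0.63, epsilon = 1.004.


k_inf = eta * f * p * epsilon
k_inf = 1.71 * 0.94 * 0.63 * 1.004
k_inf = 1.0167

1.0167


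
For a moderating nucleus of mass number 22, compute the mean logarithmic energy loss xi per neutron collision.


xi = 1 + (A-1)^2/(2A) * ln((A-1)/(A+1))
xi = 1 + (22-1)^2/(2*22) * ln((22-1)/(22 +1))
xi = 0.088215

0.088215


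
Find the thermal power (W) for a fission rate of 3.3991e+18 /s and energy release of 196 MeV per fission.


P = fission_rate * E_MeV * 1.602e-13
P = 3.3991e+18 * 196 * 1.602e-13
P = 1.0673e+08 W

1.0673e+08


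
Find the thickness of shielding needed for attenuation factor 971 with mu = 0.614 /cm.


x = ln(factor) / mu
x = ln(971) / 0.614
x = 11.202 cm

11.202


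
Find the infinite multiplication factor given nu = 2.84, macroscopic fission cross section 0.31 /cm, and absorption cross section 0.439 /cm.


k_inf = nu * Sigma_f / Sigma_a
k_inf = 2.84 * 0.31 / 0.439
k_inf = 2.0055

2.0055


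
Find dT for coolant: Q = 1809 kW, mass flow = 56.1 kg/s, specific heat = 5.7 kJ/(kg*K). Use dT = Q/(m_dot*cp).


dT = Q / (m_dot * cp)
dT = 1809 / (56.1 * 5.7)
dT = 5.6572 C

5.6572


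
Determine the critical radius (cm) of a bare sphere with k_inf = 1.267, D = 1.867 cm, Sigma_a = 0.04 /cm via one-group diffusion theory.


L^2 = D / Sigma_a = 1.867 / 0.04 = 46.67500 cm^2
B_m^2 = (k_inf - 1) / L^2 = (1.267 - 1) / 46.67500 = 0.005720407 /cm^2
For a bare sphere: B_g = pi/R, so R_c = pi / sqrt(B_m^2)
R_c = pi / sqrt(0.005720407) = 41.537 cm

41.537


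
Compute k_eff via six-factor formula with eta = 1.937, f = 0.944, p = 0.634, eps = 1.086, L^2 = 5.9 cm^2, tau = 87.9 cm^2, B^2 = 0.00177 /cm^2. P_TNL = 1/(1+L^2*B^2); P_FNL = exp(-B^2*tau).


k_inf = eta*f*p*eps = 1.937*0.944*0.634*1.086 = 1.258985
P_TNL = 1/(1 + L^2*B^2) = 1/(1 + 5.9*0.00177) = 0.9896649
P_FNL = exp(-B^2*tau) = exp(-0.00177*87.9) = 0.8559160
k_eff = k_inf * P_TNL * P_FNL = 1.258985 * 0.9896649 * 0.8559160
k_eff = 1.0664

1.0664


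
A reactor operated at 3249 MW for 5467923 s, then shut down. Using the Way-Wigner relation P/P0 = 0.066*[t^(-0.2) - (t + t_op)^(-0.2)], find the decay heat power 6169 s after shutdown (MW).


P/P0 = 0.066 * [t^(-0.2) - (t + t_op)^(-0.2)]
P/P0 = 0.066 * [6169^(-0.2) - (6169 + 5467923)^(-0.2)]
P/P0 = 0.066 * [0.1745649 - 0.04490943] = 0.008557261
P = 3249 * 0.008557261 = 27.803 MW

27.803


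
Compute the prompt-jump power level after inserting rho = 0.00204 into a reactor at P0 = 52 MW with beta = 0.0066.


P1/P0 = beta / (beta - rho)
P1/P0 = 0.0066 / (0.0066 - 0.00204) = 1.447368
P1 = 52 * 1.447368 = 75.263 MW

75.263


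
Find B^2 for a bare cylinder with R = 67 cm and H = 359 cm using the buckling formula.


B^2 = (2.405/R)^2 + (pi/H)^2
B^2 = (2.405/67)^2 + (pi/359)^2
B^2 = 0.0013651 /cm^2

0.0013651


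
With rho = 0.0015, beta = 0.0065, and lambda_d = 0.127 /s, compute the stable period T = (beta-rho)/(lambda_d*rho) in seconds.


T = (beta - rho) / (lambda_d * rho)
T = (0.0065 - 0.0015) / (0.127 * 0.0015)
T = 26.247 s

26.247


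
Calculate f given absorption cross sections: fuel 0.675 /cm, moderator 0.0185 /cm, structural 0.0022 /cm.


f = Sigma_a_fuel / (Sigma_a_fuel + Sigma_a_mod + Sigma_a_other)
f = 0.675 / (0.675 + 0.0185 + 0.0022)
f = 0.97025

0.97025


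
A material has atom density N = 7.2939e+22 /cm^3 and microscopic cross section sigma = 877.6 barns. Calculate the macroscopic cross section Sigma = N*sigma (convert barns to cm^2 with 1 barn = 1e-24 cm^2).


Sigma = N * sigma_barns * 1e-24
Sigma = 7.2939e+22 * 877.6 * 1e-24
Sigma = 64.011 /cm

64.011


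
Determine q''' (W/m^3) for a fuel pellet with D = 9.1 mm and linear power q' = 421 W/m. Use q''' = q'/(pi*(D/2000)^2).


r = D / 2 / 1000 = 9.1 / 2 / 1000 = 0.00455 m
q''' = q' / (pi * r^2)
q''' = 421 / (pi * 0.00455^2)
q''' = 6.4731e+06 W/m^3

6.4731e+06


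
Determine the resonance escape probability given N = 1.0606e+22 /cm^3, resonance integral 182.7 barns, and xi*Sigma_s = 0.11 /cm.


p = exp(-N * I * 1e-24 / (xi*Sigma_s))
p = exp(-1.0606e+22 * 182.7 * 1e-24 / 0.11)
p = 2.2369e-08

2.2369e-08


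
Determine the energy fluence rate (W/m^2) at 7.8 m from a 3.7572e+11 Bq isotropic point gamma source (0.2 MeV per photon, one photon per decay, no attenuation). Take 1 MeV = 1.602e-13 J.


psi = A * E * 1.602e-13 / (4*pi*r^2)
psi = 3.7572e+11 * 0.2 * 1.602e-13 / (4*pi*7.8^2)
psi = 1.5746e-05 W/m^2

1.5746e-05


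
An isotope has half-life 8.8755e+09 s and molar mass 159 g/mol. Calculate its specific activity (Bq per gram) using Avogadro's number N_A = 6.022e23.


lambda = ln(2) / t_half = ln(2) / 8.8755e+09 = 7.809669e-11 /s
SA = lambda * N_A / M
SA = 7.809669e-11 * 6.022e23 / 159
SA = 2.9579e+11 Bq/g

2.9579e+11


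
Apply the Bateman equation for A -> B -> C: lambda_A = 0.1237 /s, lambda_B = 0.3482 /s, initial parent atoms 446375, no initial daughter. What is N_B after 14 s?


N_B(t) = lambda_A * N_A0 / (lambda_B - lambda_A) * [exp(-lambda_A*t) - exp(-lambda_B*t)]
exp(-0.1237*14) = 0.1769656; exp(-0.3482*14) = 0.007636621
N_B = 0.1237 * 446375 / (0.3482 - 0.1237) * (0.1769656 - 0.007636621)
N_B = 41647

41647


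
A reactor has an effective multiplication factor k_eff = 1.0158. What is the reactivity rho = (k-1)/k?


rho = (k_eff - 1) / k_eff
rho = (1.0158 - 1) / 1.0158
rho = 0.015554

0.015554
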